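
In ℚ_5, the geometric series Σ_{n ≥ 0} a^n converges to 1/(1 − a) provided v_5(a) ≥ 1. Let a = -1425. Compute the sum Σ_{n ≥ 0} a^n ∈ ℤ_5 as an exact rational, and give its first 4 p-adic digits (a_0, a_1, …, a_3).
Σ a^n = 1/(1 − a) = 1/1426;  first 4 digits = (1, 0, 3, 3)

v_5(a) = 2 ≥ 1, so the series converges in ℤ_5 to 1/(1 − a) = 1/(1 − (-1425)) = 1/1426. Expand this rational in ℤ_5: compute digits iteratively via d_i = x_i mod 5, x_{i+1} = (x_i − d_i)/5. The first 4 digits are (1, 0, 3, 3).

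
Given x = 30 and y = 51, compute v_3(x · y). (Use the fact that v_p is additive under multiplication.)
v_3(1530) = 2

v_p(x) = 1 (factor: 30 = 3^1 · 10); v_p(y) = 1 (factor: 51 = 3^1 · 17). Additivity: v_p(xy) = v_p(x) + v_p(y) = 1 + 1 = 2. (Direct check: xy = 1530 = 3^2 · (170).)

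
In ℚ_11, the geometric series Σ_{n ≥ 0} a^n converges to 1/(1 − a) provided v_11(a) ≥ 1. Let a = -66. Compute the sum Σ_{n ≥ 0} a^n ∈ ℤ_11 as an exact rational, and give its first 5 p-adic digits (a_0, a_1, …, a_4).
Σ a^n = 1/(1 − a) = 1/67;  first 5 digits = (1, 5, 2, 7, 0)

v_11(a) = 1 ≥ 1, so the series converges in ℤ_11 to 1/(1 − a) = 1/(1 − (-66)) = 1/67. Expand this rational in ℤ_11: compute digits iteratively via d_i = x_i mod 11, x_{i+1} = (x_i − d_i)/11. The first 5 digits are (1, 5, 2, 7, 0).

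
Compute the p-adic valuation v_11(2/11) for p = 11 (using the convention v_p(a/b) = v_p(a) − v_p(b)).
v_11(2/11) = -1

Factor powers of 11 from the numerator and denominator of the reduced fraction: 2 = 11^0 · 2 and 11 = 11^1 · 1. Apply v_p(a/b) = v_p(a) − v_p(b): v_11(2/11) = 0 − 1 = -1.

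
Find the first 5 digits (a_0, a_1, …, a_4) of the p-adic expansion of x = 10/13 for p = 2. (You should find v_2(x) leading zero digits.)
(a_0, …, a_4) = (0, 1, 0, 0, 1)

v_2(10/13) = 1, so a_0 = ... = a_0 = 0. Factor out: x = 2^1 · u with u = 5/13 a unit in ℤ_2. Expand u iteratively via a_{v+i} = u_i mod 2, u_{i+1} = (u_i − a_{v+i})/2:
  u_0 = 5/13;  a_1 = 1;  u_1 = (u_0 − 1)/2 = -4/13
  u_1 = -4/13;  a_2 = 0;  u_2 = (u_1 − 0)/2 = -2/13
  u_2 = -2/13;  a_3 = 0;  u_3 = (u_2 − 0)/2 = -1/13
  u_3 = -1/13;  a_4 = 1;  u_4 = (u_3 − 1)/2 = -7/13
Digits: (0, 1, 0, 0, 1).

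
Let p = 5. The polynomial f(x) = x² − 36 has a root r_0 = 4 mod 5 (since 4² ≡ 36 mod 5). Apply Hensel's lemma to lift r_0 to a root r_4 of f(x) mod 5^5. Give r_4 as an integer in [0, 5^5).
r_4 = 3119 (mod 3125)

Hensel's recurrence: r_{i+1} = r_i − f(r_i)·(f′(r_i))^{-1} mod 5^{i+2}, with f′(x) = 2x. Iterate:
  r_0 = 4 (mod 5)
  r_1 = 19 (mod 25)
  r_2 = 119 (mod 125)
  r_3 = 619 (mod 625)
  r_4 = 3119 (mod 3125)
Final: r_4 = 3119, and one checks f(r_4) ≡ 0 mod 5^5.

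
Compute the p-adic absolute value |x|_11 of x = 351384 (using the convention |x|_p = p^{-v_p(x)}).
|351384|_11 = 1/14641

Step 1 — compute v_11(x) by factoring powers of 11 out of the numerator and denominator: v_11(351384) = 4. Step 2 — apply |x|_p = p^{-v_p(x)} = 11^{-4} = 1/14641.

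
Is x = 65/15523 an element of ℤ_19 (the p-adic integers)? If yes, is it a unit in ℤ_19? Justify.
x ∉ ℤ_19 (v_19(x) = -2 < 0)

ℤ_19 = {x ∈ ℚ_19 : v_19(x) ≥ 0} and ℤ_19^× = {x ∈ ℤ_19 : v_19(x) = 0}. Here v_19(65/15523) = v_19(num) − v_19(den) = -2; compare against these criteria.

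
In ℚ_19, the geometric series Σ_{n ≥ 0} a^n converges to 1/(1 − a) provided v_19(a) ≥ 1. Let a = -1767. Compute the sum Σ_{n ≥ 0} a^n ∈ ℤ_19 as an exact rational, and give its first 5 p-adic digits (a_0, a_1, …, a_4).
Σ a^n = 1/(1 − a) = 1/1768;  first 5 digits = (1, 2, 18, 6, 18)

v_19(a) = 1 ≥ 1, so the series converges in ℤ_19 to 1/(1 − a) = 1/(1 − (-1767)) = 1/1768. Expand this rational in ℤ_19: compute digits iteratively via d_i = x_i mod 19, x_{i+1} = (x_i − d_i)/19. The first 5 digits are (1, 2, 18, 6, 18).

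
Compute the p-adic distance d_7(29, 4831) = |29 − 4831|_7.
d_7(29, 4831) = 1/2401

Step 1 — x − y = 29 − 4831 = -4802. Step 2 — v_7(-4802) = 4 (factor: -4802 = −(7^4 · 2); the sign does not affect v_p). Step 3 — |x − y|_7 = 7^{-4} = 1/2401.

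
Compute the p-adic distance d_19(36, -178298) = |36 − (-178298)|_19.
d_19(36, -178298) = 1/6859

Step 1 — x − y = 36 − (-178298) = 178334. Step 2 — v_19(178334) = 3 (factor: 178334 = (19^3 · 26); the sign does not affect v_p). Step 3 — |x − y|_19 = 19^{-3} = 1/6859.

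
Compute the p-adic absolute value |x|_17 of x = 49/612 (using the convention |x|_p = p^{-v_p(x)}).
|49/612|_17 = 17

Step 1 — compute v_17(x) by factoring powers of 17 out of the numerator and denominator: v_17(49/612) = -1. Step 2 — apply |x|_p = p^{-v_p(x)} = 17^{1} = 17.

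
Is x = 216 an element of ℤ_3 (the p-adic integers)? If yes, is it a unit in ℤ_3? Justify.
x ∈ ℤ_3 but not a unit; v_3(x) = 3 > 0

ℤ_3 = {x ∈ ℚ_3 : v_3(x) ≥ 0} and ℤ_3^× = {x ∈ ℤ_3 : v_3(x) = 0}. Here v_3(216) = v_3(num) − v_3(den) = 3; compare against these criteria.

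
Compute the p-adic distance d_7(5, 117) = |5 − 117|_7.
d_7(5, 117) = 1/7

Step 1 — x − y = 5 − 117 = -112. Step 2 — v_7(-112) = 1 (factor: -112 = −(7^1 · 16); the sign does not affect v_p). Step 3 — |x − y|_7 = 7^{-1} = 1/7.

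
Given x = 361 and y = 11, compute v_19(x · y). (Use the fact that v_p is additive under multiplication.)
v_19(3971) = 2

v_p(x) = 2 (factor: 361 = 19^2 · 1); v_p(y) = 0 (factor: 11 = 19^0 · 11). Additivity: v_p(xy) = v_p(x) + v_p(y) = 2 + 0 = 2. (Direct check: xy = 3971 = 19^2 · (11).)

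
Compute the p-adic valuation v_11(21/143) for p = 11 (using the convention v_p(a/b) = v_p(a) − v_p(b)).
v_11(21/143) = -1

Factor powers of 11 from the numerator and denominator of the reduced fraction: 21 = 11^0 · 21 and 143 = 11^1 · 13. Apply v_p(a/b) = v_p(a) − v_p(b): v_11(21/143) = 0 − 1 = -1.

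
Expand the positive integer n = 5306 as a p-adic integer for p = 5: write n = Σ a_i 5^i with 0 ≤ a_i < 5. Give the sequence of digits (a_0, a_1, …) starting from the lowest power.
(a_0, a_1, …) = (1, 1, 2, 2, 3, 1)

Repeated division by 5 gives the digits low-to-high: 5306 = 1 + 1·5^1 + 2·5^2 + 2·5^3 + 3·5^4 + 1·5^5. Digit sequence: (1, 1, 2, 2, 3, 1).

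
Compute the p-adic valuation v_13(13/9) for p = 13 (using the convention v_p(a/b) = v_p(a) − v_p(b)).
v_13(13/9) = 1

Factor powers of 13 from the numerator and denominator of the reduced fraction: 13 = 13^1 · 1 and 9 = 13^0 · 9. Apply v_p(a/b) = v_p(a) − v_p(b): v_13(13/9) = 1 − 0 = 1.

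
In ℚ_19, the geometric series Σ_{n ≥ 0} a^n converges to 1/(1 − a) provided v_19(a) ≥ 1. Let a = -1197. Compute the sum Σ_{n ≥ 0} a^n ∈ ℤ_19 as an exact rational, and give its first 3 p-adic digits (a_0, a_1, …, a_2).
Σ a^n = 1/(1 − a) = 1/1198;  first 3 digits = (1, 13, 13)

v_19(a) = 1 ≥ 1, so the series converges in ℤ_19 to 1/(1 − a) = 1/(1 − (-1197)) = 1/1198. Expand this rational in ℤ_19: compute digits iteratively via d_i = x_i mod 19, x_{i+1} = (x_i − d_i)/19. The first 3 digits are (1, 13, 13).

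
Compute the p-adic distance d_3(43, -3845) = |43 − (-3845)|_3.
d_3(43, -3845) = 1/243

Step 1 — x − y = 43 − (-3845) = 3888. Step 2 — v_3(3888) = 5 (factor: 3888 = (3^5 · 16); the sign does not affect v_p). Step 3 — |x − y|_3 = 3^{-5} = 1/243.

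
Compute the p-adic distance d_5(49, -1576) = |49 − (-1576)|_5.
d_5(49, -1576) = 1/125

Step 1 — x − y = 49 − (-1576) = 1625. Step 2 — v_5(1625) = 3 (factor: 1625 = (5^3 · 13); the sign does not affect v_p). Step 3 — |x − y|_5 = 5^{-3} = 1/125.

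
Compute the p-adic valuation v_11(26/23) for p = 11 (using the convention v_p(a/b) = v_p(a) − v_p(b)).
v_11(26/23) = 0

Factor powers of 11 from the numerator and denominator of the reduced fraction: 26 = 11^0 · 26 and 23 = 11^0 · 23. Apply v_p(a/b) = v_p(a) − v_p(b): v_11(26/23) = 0 − 0 = 0.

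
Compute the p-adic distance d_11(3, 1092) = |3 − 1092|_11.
d_11(3, 1092) = 1/121

Step 1 — x − y = 3 − 1092 = -1089. Step 2 — v_11(-1089) = 2 (factor: -1089 = −(11^2 · 9); the sign does not affect v_p). Step 3 — |x − y|_11 = 11^{-2} = 1/121.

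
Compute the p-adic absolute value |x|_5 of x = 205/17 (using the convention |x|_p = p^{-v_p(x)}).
|205/17|_5 = 1/5

Step 1 — compute v_5(x) by factoring powers of 5 out of the numerator and denominator: v_5(205/17) = 1. Step 2 — apply |x|_p = p^{-v_p(x)} = 5^{-1} = 1/5.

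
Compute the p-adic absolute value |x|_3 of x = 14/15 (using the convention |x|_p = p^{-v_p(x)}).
|14/15|_3 = 3

Step 1 — compute v_3(x) by factoring powers of 3 out of the numerator and denominator: v_3(14/15) = -1. Step 2 — apply |x|_p = p^{-v_p(x)} = 3^{1} = 3.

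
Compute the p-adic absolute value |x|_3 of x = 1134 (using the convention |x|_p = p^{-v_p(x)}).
|1134|_3 = 1/81

Step 1 — compute v_3(x) by factoring powers of 3 out of the numerator and denominator: v_3(1134) = 4. Step 2 — apply |x|_p = p^{-v_p(x)} = 3^{-4} = 1/81.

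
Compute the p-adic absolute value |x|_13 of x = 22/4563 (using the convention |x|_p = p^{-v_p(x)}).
|22/4563|_13 = 169

Step 1 — compute v_13(x) by factoring powers of 13 out of the numerator and denominator: v_13(22/4563) = -2. Step 2 — apply |x|_p = p^{-v_p(x)} = 13^{2} = 169.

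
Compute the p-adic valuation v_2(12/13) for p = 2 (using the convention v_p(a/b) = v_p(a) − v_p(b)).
v_2(12/13) = 2

Factor powers of 2 from the numerator and denominator of the reduced fraction: 12 = 2^2 · 3 and 13 = 2^0 · 13. Apply v_p(a/b) = v_p(a) − v_p(b): v_2(12/13) = 2 − 0 = 2.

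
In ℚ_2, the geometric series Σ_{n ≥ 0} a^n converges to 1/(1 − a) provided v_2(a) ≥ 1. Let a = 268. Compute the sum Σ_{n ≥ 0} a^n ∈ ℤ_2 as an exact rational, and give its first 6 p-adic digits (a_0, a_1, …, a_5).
Σ a^n = 1/(1 − a) = -1/267;  first 6 digits = (1, 0, 1, 1, 1, 0)

v_2(a) = 2 ≥ 1, so the series converges in ℤ_2 to 1/(1 − a) = 1/(1 − 268) = -1/267. Expand this rational in ℤ_2: compute digits iteratively via d_i = x_i mod 2, x_{i+1} = (x_i − d_i)/2. The first 6 digits are (1, 0, 1, 1, 1, 0).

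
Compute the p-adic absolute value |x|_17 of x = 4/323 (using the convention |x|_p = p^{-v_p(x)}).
|4/323|_17 = 17

Step 1 — compute v_17(x) by factoring powers of 17 out of the numerator and denominator: v_17(4/323) = -1. Step 2 — apply |x|_p = p^{-v_p(x)} = 17^{1} = 17.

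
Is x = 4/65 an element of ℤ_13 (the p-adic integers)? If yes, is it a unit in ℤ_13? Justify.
x ∉ ℤ_13 (v_13(x) = -1 < 0)

ℤ_13 = {x ∈ ℚ_13 : v_13(x) ≥ 0} and ℤ_13^× = {x ∈ ℤ_13 : v_13(x) = 0}. Here v_13(4/65) = v_13(num) − v_13(den) = -1; compare against these criteria.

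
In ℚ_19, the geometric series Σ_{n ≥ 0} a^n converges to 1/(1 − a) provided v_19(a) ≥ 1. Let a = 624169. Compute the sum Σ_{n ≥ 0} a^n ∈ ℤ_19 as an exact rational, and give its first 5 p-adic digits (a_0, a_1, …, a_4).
Σ a^n = 1/(1 − a) = -1/624168;  first 5 digits = (1, 0, 0, 15, 4)

v_19(a) = 3 ≥ 1, so the series converges in ℤ_19 to 1/(1 − a) = 1/(1 − 624169) = -1/624168. Expand this rational in ℤ_19: compute digits iteratively via d_i = x_i mod 19, x_{i+1} = (x_i − d_i)/19. The first 5 digits are (1, 0, 0, 15, 4).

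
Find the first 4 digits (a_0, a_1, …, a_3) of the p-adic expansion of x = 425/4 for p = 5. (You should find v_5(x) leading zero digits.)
(a_0, …, a_3) = (0, 0, 3, 4)

v_5(425/4) = 2, so a_0 = ... = a_1 = 0. Factor out: x = 5^2 · u with u = 17/4 a unit in ℤ_5. Expand u iteratively via a_{v+i} = u_i mod 5, u_{i+1} = (u_i − a_{v+i})/5:
  u_0 = 17/4;  a_2 = 3;  u_1 = (u_0 − 3)/5 = 1/4
  u_1 = 1/4;  a_3 = 4;  u_2 = (u_1 − 4)/5 = -3/4
Digits: (0, 0, 3, 4).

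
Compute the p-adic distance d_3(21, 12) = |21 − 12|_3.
d_3(21, 12) = 1/9

Step 1 — x − y = 21 − 12 = 9. Step 2 — v_3(9) = 2 (factor: 9 = (3^2 · 1); the sign does not affect v_p). Step 3 — |x − y|_3 = 3^{-2} = 1/9.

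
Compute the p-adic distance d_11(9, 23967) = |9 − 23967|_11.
d_11(9, 23967) = 1/1331

Step 1 — x − y = 9 − 23967 = -23958. Step 2 — v_11(-23958) = 3 (factor: -23958 = −(11^3 · 18); the sign does not affect v_p). Step 3 — |x − y|_11 = 11^{-3} = 1/1331.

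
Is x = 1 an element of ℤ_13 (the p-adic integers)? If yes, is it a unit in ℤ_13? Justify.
x ∈ ℤ_13^× (unit); v_13(x) = 0

ℤ_13 = {x ∈ ℚ_13 : v_13(x) ≥ 0} and ℤ_13^× = {x ∈ ℤ_13 : v_13(x) = 0}. Here v_13(1) = v_13(num) − v_13(den) = 0; compare against these criteria.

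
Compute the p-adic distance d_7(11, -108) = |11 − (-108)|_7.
d_7(11, -108) = 1/7

Step 1 — x − y = 11 − (-108) = 119. Step 2 — v_7(119) = 1 (factor: 119 = (7^1 · 17); the sign does not affect v_p). Step 3 — |x − y|_7 = 7^{-1} = 1/7.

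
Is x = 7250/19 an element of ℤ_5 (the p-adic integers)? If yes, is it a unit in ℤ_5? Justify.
x ∈ ℤ_5 but not a unit; v_5(x) = 3 > 0

ℤ_5 = {x ∈ ℚ_5 : v_5(x) ≥ 0} and ℤ_5^× = {x ∈ ℤ_5 : v_5(x) = 0}. Here v_5(7250/19) = v_5(num) − v_5(den) = 3; compare against these criteria.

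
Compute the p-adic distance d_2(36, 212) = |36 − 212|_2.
d_2(36, 212) = 1/16

Step 1 — x − y = 36 − 212 = -176. Step 2 — v_2(-176) = 4 (factor: -176 = −(2^4 · 11); the sign does not affect v_p). Step 3 — |x − y|_2 = 2^{-4} = 1/16.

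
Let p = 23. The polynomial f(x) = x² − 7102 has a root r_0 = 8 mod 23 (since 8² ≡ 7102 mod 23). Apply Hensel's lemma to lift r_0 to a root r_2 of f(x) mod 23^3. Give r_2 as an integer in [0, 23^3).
r_2 = 4217 (mod 12167)

Hensel's recurrence: r_{i+1} = r_i − f(r_i)·(f′(r_i))^{-1} mod 23^{i+2}, with f′(x) = 2x. Iterate:
  r_0 = 8 (mod 23)
  r_1 = 514 (mod 529)
  r_2 = 4217 (mod 12167)
Final: r_2 = 4217, and one checks f(r_2) ≡ 0 mod 23^3.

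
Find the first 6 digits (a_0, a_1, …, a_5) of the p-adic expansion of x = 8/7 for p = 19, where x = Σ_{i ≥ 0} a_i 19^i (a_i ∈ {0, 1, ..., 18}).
(a_0, …, a_5) = (12, 13, 2, 8, 5, 16)

v_19(8/7) = 0 (numerator and denominator both coprime to 19), so x ∈ ℤ_19^×. Compute digits iteratively via a_i = x_i mod 19, x_{i+1} = (x_i − a_i)/19, with x_0 = x:
  x_0 = 8/7;  a_0 = 12;  x_1 = (x_0 − 12)/19 = -4/7
  x_1 = -4/7;  a_1 = 13;  x_2 = (x_1 − 13)/19 = -5/7
  x_2 = -5/7;  a_2 = 2;  x_3 = (x_2 − 2)/19 = -1/7
  x_3 = -1/7;  a_3 = 8;  x_4 = (x_3 − 8)/19 = -3/7
  x_4 = -3/7;  a_4 = 5;  x_5 = (x_4 − 5)/19 = -2/7
  x_5 = -2/7;  a_5 = 16;  x_6 = (x_5 − 16)/19 = -6/7
Digits: (12, 13, 2, 8, 5, 16).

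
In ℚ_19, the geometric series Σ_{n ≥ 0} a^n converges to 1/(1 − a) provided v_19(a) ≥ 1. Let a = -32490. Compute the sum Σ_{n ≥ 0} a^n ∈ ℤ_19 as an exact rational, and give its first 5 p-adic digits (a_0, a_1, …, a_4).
Σ a^n = 1/(1 − a) = 1/32491;  first 5 digits = (1, 0, 5, 14, 5)

v_19(a) = 2 ≥ 1, so the series converges in ℤ_19 to 1/(1 − a) = 1/(1 − (-32490)) = 1/32491. Expand this rational in ℤ_19: compute digits iteratively via d_i = x_i mod 19, x_{i+1} = (x_i − d_i)/19. The first 5 digits are (1, 0, 5, 14, 5).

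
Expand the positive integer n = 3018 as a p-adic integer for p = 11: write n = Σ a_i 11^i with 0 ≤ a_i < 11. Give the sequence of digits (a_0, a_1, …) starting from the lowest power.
(a_0, a_1, …) = (4, 10, 2, 2)

Repeated division by 11 gives the digits low-to-high: 3018 = 4 + 10·11^1 + 2·11^2 + 2·11^3. Digit sequence: (4, 10, 2, 2).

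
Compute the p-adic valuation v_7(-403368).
v_7(-403368) = 5

v_7(n) is the largest exponent k such that 7^k divides n. Factor out: -403368 = -7^5 · 24. (Sign doesn't affect v_p.) So v_7(-403368) = 5.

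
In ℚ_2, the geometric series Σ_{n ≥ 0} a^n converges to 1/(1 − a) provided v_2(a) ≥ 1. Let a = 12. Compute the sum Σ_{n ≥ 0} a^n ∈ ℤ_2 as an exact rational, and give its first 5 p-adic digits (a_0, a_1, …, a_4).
Σ a^n = 1/(1 − a) = -1/11;  first 5 digits = (1, 0, 1, 1, 1)

v_2(a) = 2 ≥ 1, so the series converges in ℤ_2 to 1/(1 − a) = 1/(1 − 12) = -1/11. Expand this rational in ℤ_2: compute digits iteratively via d_i = x_i mod 2, x_{i+1} = (x_i − d_i)/2. The first 5 digits are (1, 0, 1, 1, 1).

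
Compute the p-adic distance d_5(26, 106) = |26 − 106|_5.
d_5(26, 106) = 1/5

Step 1 — x − y = 26 − 106 = -80. Step 2 — v_5(-80) = 1 (factor: -80 = −(5^1 · 16); the sign does not affect v_p). Step 3 — |x − y|_5 = 5^{-1} = 1/5.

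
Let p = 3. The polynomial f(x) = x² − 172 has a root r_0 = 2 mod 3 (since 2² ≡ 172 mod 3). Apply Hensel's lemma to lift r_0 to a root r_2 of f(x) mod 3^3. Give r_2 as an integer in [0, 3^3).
r_2 = 8 (mod 27)

Hensel's recurrence: r_{i+1} = r_i − f(r_i)·(f′(r_i))^{-1} mod 3^{i+2}, with f′(x) = 2x. Iterate:
  r_0 = 2 (mod 3)
  r_1 = 8 (mod 9)
  r_2 = 8 (mod 27)
Final: r_2 = 8, and one checks f(r_2) ≡ 0 mod 3^3.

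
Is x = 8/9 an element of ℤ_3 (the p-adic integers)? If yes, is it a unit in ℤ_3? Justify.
x ∉ ℤ_3 (v_3(x) = -2 < 0)

ℤ_3 = {x ∈ ℚ_3 : v_3(x) ≥ 0} and ℤ_3^× = {x ∈ ℤ_3 : v_3(x) = 0}. Here v_3(8/9) = v_3(num) − v_3(den) = -2; compare against these criteria.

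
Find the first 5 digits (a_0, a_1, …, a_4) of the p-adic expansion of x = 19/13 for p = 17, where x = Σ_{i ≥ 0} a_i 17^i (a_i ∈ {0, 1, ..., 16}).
(a_0, …, a_4) = (8, 14, 7, 10, 2)

v_17(19/13) = 0 (numerator and denominator both coprime to 17), so x ∈ ℤ_17^×. Compute digits iteratively via a_i = x_i mod 17, x_{i+1} = (x_i − a_i)/17, with x_0 = x:
  x_0 = 19/13;  a_0 = 8;  x_1 = (x_0 − 8)/17 = -5/13
  x_1 = -5/13;  a_1 = 14;  x_2 = (x_1 − 14)/17 = -11/13
  x_2 = -11/13;  a_2 = 7;  x_3 = (x_2 − 7)/17 = -6/13
  x_3 = -6/13;  a_3 = 10;  x_4 = (x_3 − 10)/17 = -8/13
  x_4 = -8/13;  a_4 = 2;  x_5 = (x_4 − 2)/17 = -2/13
Digits: (8, 14, 7, 10, 2).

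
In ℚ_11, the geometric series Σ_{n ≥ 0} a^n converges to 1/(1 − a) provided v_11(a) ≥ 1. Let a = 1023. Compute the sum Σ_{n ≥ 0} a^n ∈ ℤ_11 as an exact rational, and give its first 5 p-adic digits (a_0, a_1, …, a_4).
Σ a^n = 1/(1 − a) = -1/1022;  first 5 digits = (1, 5, 0, 10, 9)

v_11(a) = 1 ≥ 1, so the series converges in ℤ_11 to 1/(1 − a) = 1/(1 − 1023) = -1/1022. Expand this rational in ℤ_11: compute digits iteratively via d_i = x_i mod 11, x_{i+1} = (x_i − d_i)/11. The first 5 digits are (1, 5, 0, 10, 9).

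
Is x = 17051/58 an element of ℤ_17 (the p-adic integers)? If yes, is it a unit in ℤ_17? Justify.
x ∈ ℤ_17 but not a unit; v_17(x) = 2 > 0

ℤ_17 = {x ∈ ℚ_17 : v_17(x) ≥ 0} and ℤ_17^× = {x ∈ ℤ_17 : v_17(x) = 0}. Here v_17(17051/58) = v_17(num) − v_17(den) = 2; compare against these criteria.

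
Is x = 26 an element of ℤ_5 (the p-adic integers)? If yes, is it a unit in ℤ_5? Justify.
x ∈ ℤ_5^× (unit); v_5(x) = 0

ℤ_5 = {x ∈ ℚ_5 : v_5(x) ≥ 0} and ℤ_5^× = {x ∈ ℤ_5 : v_5(x) = 0}. Here v_5(26) = v_5(num) − v_5(den) = 0; compare against these criteria.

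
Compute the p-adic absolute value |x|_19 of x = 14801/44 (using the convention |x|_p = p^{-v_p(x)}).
|14801/44|_19 = 1/361

Step 1 — compute v_19(x) by factoring powers of 19 out of the numerator and denominator: v_19(14801/44) = 2. Step 2 — apply |x|_p = p^{-v_p(x)} = 19^{-2} = 1/361.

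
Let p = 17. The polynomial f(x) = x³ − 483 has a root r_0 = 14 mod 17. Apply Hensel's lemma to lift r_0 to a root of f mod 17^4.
r_3 = 15076 (mod 83521)

Hensel: r_{i+1} = r_i − f(r_i)/f′(r_i) mod 17^{i+2}, where f′(x) = 3x². Iterate:
  r_0 = 14 (mod 17)
  r_1 = 48 (mod 289)
  r_2 = 337 (mod 4913)
  r_3 = 15076 (mod 83521)
Final: r = 15076 with f(r) ≡ 0 mod 17^4.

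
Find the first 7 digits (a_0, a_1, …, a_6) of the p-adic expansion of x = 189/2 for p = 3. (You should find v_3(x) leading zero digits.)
(a_0, …, a_6) = (0, 0, 0, 2, 2, 1, 1)

v_3(189/2) = 3, so a_0 = ... = a_2 = 0. Factor out: x = 3^3 · u with u = 7/2 a unit in ℤ_3. Expand u iteratively via a_{v+i} = u_i mod 3, u_{i+1} = (u_i − a_{v+i})/3:
  u_0 = 7/2;  a_3 = 2;  u_1 = (u_0 − 2)/3 = 1/2
  u_1 = 1/2;  a_4 = 2;  u_2 = (u_1 − 2)/3 = -1/2
  u_2 = -1/2;  a_5 = 1;  u_3 = (u_2 − 1)/3 = -1/2
  u_3 = -1/2;  a_6 = 1;  u_4 = (u_3 − 1)/3 = -1/2
Digits: (0, 0, 0, 2, 2, 1, 1).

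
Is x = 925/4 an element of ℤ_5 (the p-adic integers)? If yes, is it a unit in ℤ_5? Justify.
x ∈ ℤ_5 but not a unit; v_5(x) = 2 > 0

ℤ_5 = {x ∈ ℚ_5 : v_5(x) ≥ 0} and ℤ_5^× = {x ∈ ℤ_5 : v_5(x) = 0}. Here v_5(925/4) = v_5(num) − v_5(den) = 2; compare against these criteria.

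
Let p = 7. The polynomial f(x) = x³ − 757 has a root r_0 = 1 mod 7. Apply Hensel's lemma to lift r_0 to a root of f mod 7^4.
r_3 = 547 (mod 2401)

Hensel: r_{i+1} = r_i − f(r_i)/f′(r_i) mod 7^{i+2}, where f′(x) = 3x². Iterate:
  r_0 = 1 (mod 7)
  r_1 = 8 (mod 49)
  r_2 = 204 (mod 343)
  r_3 = 547 (mod 2401)
Final: r = 547 with f(r) ≡ 0 mod 7^4.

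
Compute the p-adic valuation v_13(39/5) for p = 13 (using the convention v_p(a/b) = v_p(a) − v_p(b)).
v_13(39/5) = 1

Factor powers of 13 from the numerator and denominator of the reduced fraction: 39 = 13^1 · 3 and 5 = 13^0 · 5. Apply v_p(a/b) = v_p(a) − v_p(b): v_13(39/5) = 1 − 0 = 1.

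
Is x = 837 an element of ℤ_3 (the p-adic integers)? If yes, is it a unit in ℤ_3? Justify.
x ∈ ℤ_3 but not a unit; v_3(x) = 3 > 0

ℤ_3 = {x ∈ ℚ_3 : v_3(x) ≥ 0} and ℤ_3^× = {x ∈ ℤ_3 : v_3(x) = 0}. Here v_3(837) = v_3(num) − v_3(den) = 3; compare against these criteria.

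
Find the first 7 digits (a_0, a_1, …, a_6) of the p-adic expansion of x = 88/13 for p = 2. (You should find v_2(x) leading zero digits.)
(a_0, …, a_6) = (0, 0, 0, 1, 1, 1, 0)

v_2(88/13) = 3, so a_0 = ... = a_2 = 0. Factor out: x = 2^3 · u with u = 11/13 a unit in ℤ_2. Expand u iteratively via a_{v+i} = u_i mod 2, u_{i+1} = (u_i − a_{v+i})/2:
  u_0 = 11/13;  a_3 = 1;  u_1 = (u_0 − 1)/2 = -1/13
  u_1 = -1/13;  a_4 = 1;  u_2 = (u_1 − 1)/2 = -7/13
  u_2 = -7/13;  a_5 = 1;  u_3 = (u_2 − 1)/2 = -10/13
  u_3 = -10/13;  a_6 = 0;  u_4 = (u_3 − 0)/2 = -5/13
Digits: (0, 0, 0, 1, 1, 1, 0).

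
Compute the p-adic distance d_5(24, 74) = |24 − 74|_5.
d_5(24, 74) = 1/25

Step 1 — x − y = 24 − 74 = -50. Step 2 — v_5(-50) = 2 (factor: -50 = −(5^2 · 2); the sign does not affect v_p). Step 3 — |x − y|_5 = 5^{-2} = 1/25.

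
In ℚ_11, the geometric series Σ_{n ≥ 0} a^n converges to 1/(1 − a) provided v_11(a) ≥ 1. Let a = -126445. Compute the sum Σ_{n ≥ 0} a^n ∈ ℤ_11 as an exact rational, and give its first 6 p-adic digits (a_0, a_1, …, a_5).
Σ a^n = 1/(1 − a) = 1/126446;  first 6 digits = (1, 0, 0, 4, 2, 10)

v_11(a) = 3 ≥ 1, so the series converges in ℤ_11 to 1/(1 − a) = 1/(1 − (-126445)) = 1/126446. Expand this rational in ℤ_11: compute digits iteratively via d_i = x_i mod 11, x_{i+1} = (x_i − d_i)/11. The first 6 digits are (1, 0, 0, 4, 2, 10).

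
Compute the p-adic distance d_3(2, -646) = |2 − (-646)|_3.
d_3(2, -646) = 1/81

Step 1 — x − y = 2 − (-646) = 648. Step 2 — v_3(648) = 4 (factor: 648 = (3^4 · 8); the sign does not affect v_p). Step 3 — |x − y|_3 = 3^{-4} = 1/81.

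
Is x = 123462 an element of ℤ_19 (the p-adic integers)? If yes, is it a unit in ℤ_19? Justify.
x ∈ ℤ_19 but not a unit; v_19(x) = 3 > 0

ℤ_19 = {x ∈ ℚ_19 : v_19(x) ≥ 0} and ℤ_19^× = {x ∈ ℤ_19 : v_19(x) = 0}. Here v_19(123462) = v_19(num) − v_19(den) = 3; compare against these criteria.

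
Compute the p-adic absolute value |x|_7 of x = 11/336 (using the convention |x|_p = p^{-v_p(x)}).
|11/336|_7 = 7

Step 1 — compute v_7(x) by factoring powers of 7 out of the numerator and denominator: v_7(11/336) = -1. Step 2 — apply |x|_p = p^{-v_p(x)} = 7^{1} = 7.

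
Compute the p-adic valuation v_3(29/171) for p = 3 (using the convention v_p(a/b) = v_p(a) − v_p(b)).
v_3(29/171) = -2

Factor powers of 3 from the numerator and denominator of the reduced fraction: 29 = 3^0 · 29 and 171 = 3^2 · 19. Apply v_p(a/b) = v_p(a) − v_p(b): v_3(29/171) = 0 − 2 = -2.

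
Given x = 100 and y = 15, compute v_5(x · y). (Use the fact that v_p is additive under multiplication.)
v_5(1500) = 3

v_p(x) = 2 (factor: 100 = 5^2 · 4); v_p(y) = 1 (factor: 15 = 5^1 · 3). Additivity: v_p(xy) = v_p(x) + v_p(y) = 2 + 1 = 3. (Direct check: xy = 1500 = 5^3 · (12).)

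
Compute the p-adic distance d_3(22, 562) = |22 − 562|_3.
d_3(22, 562) = 1/27

Step 1 — x − y = 22 − 562 = -540. Step 2 — v_3(-540) = 3 (factor: -540 = −(3^3 · 20); the sign does not affect v_p). Step 3 — |x − y|_3 = 3^{-3} = 1/27.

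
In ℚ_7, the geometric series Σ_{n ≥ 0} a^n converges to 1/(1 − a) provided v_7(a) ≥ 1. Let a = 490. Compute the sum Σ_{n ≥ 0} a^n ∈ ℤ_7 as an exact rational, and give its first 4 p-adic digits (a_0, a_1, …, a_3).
Σ a^n = 1/(1 − a) = -1/489;  first 4 digits = (1, 0, 3, 1)

v_7(a) = 2 ≥ 1, so the series converges in ℤ_7 to 1/(1 − a) = 1/(1 − 490) = -1/489. Expand this rational in ℤ_7: compute digits iteratively via d_i = x_i mod 7, x_{i+1} = (x_i − d_i)/7. The first 4 digits are (1, 0, 3, 1).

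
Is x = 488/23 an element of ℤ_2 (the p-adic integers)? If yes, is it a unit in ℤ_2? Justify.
x ∈ ℤ_2 but not a unit; v_2(x) = 3 > 0

ℤ_2 = {x ∈ ℚ_2 : v_2(x) ≥ 0} and ℤ_2^× = {x ∈ ℤ_2 : v_2(x) = 0}. Here v_2(488/23) = v_2(num) − v_2(den) = 3; compare against these criteria.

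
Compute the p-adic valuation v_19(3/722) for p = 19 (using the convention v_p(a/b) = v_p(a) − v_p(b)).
v_19(3/722) = -2

Factor powers of 19 from the numerator and denominator of the reduced fraction: 3 = 19^0 · 3 and 722 = 19^2 · 2. Apply v_p(a/b) = v_p(a) − v_p(b): v_19(3/722) = 0 − 2 = -2.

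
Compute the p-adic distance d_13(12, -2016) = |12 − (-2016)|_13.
d_13(12, -2016) = 1/169

Step 1 — x − y = 12 − (-2016) = 2028. Step 2 — v_13(2028) = 2 (factor: 2028 = (13^2 · 12); the sign does not affect v_p). Step 3 — |x − y|_13 = 13^{-2} = 1/169.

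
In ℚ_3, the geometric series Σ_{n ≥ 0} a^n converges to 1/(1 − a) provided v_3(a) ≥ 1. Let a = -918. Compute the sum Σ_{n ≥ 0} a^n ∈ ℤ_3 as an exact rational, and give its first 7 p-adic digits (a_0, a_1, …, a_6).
Σ a^n = 1/(1 − a) = 1/919;  first 7 digits = (1, 0, 0, 2, 0, 2, 2)

v_3(a) = 3 ≥ 1, so the series converges in ℤ_3 to 1/(1 − a) = 1/(1 − (-918)) = 1/919. Expand this rational in ℤ_3: compute digits iteratively via d_i = x_i mod 3, x_{i+1} = (x_i − d_i)/3. The first 7 digits are (1, 0, 0, 2, 0, 2, 2).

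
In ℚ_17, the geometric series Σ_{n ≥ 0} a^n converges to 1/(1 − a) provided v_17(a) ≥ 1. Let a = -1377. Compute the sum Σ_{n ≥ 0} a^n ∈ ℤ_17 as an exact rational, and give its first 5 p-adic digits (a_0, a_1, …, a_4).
Σ a^n = 1/(1 − a) = 1/1378;  first 5 digits = (1, 4, 11, 7, 8)

v_17(a) = 1 ≥ 1, so the series converges in ℤ_17 to 1/(1 − a) = 1/(1 − (-1377)) = 1/1378. Expand this rational in ℤ_17: compute digits iteratively via d_i = x_i mod 17, x_{i+1} = (x_i − d_i)/17. The first 5 digits are (1, 4, 11, 7, 8).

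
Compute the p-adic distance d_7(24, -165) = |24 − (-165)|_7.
d_7(24, -165) = 1/7

Step 1 — x − y = 24 − (-165) = 189. Step 2 — v_7(189) = 1 (factor: 189 = (7^1 · 27); the sign does not affect v_p). Step 3 — |x − y|_7 = 7^{-1} = 1/7.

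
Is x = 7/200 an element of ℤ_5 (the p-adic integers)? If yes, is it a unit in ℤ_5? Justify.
x ∉ ℤ_5 (v_5(x) = -2 < 0)

ℤ_5 = {x ∈ ℚ_5 : v_5(x) ≥ 0} and ℤ_5^× = {x ∈ ℤ_5 : v_5(x) = 0}. Here v_5(7/200) = v_5(num) − v_5(den) = -2; compare against these criteria.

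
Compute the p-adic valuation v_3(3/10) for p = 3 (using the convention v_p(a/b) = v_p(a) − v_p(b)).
v_3(3/10) = 1

Factor powers of 3 from the numerator and denominator of the reduced fraction: 3 = 3^1 · 1 and 10 = 3^0 · 10. Apply v_p(a/b) = v_p(a) − v_p(b): v_3(3/10) = 1 − 0 = 1.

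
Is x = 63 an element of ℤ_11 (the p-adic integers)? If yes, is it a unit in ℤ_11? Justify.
x ∈ ℤ_11^× (unit); v_11(x) = 0

ℤ_11 = {x ∈ ℚ_11 : v_11(x) ≥ 0} and ℤ_11^× = {x ∈ ℤ_11 : v_11(x) = 0}. Here v_11(63) = v_11(num) − v_11(den) = 0; compare against these criteria.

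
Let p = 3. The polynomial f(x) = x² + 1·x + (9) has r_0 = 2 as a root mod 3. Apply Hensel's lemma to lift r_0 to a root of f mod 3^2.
r_1 = 8 (mod 9)

Hensel: r_{i+1} = r_i − f(r_i)·(f′(r_i))^{-1} mod 3^{i+2}, f′(x) = 2x + 1. Iterate:
  r_0 = 2 (mod 3)
  r_1 = 8 (mod 9)
Final: r = 8 satisfies f(r) ≡ 0 mod 3^2.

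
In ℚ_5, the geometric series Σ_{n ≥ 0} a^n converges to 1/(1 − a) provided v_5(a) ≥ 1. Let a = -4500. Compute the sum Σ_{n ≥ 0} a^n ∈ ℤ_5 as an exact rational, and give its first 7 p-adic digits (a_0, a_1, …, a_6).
Σ a^n = 1/(1 − a) = 1/4501;  first 7 digits = (1, 0, 0, 4, 2, 3, 0)

v_5(a) = 3 ≥ 1, so the series converges in ℤ_5 to 1/(1 − a) = 1/(1 − (-4500)) = 1/4501. Expand this rational in ℤ_5: compute digits iteratively via d_i = x_i mod 5, x_{i+1} = (x_i − d_i)/5. The first 7 digits are (1, 0, 0, 4, 2, 3, 0).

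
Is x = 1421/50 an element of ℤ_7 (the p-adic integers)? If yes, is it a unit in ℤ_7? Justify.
x ∈ ℤ_7 but not a unit; v_7(x) = 2 > 0

ℤ_7 = {x ∈ ℚ_7 : v_7(x) ≥ 0} and ℤ_7^× = {x ∈ ℤ_7 : v_7(x) = 0}. Here v_7(1421/50) = v_7(num) − v_7(den) = 2; compare against these criteria.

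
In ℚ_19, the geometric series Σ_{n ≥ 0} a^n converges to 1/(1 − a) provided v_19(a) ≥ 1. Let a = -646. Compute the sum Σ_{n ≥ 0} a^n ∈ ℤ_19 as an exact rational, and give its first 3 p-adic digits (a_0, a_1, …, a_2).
Σ a^n = 1/(1 − a) = 1/647;  first 3 digits = (1, 4, 14)

v_19(a) = 1 ≥ 1, so the series converges in ℤ_19 to 1/(1 − a) = 1/(1 − (-646)) = 1/647. Expand this rational in ℤ_19: compute digits iteratively via d_i = x_i mod 19, x_{i+1} = (x_i − d_i)/19. The first 3 digits are (1, 4, 14).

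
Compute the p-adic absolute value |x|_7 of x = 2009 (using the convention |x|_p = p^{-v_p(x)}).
|2009|_7 = 1/49

Step 1 — compute v_7(x) by factoring powers of 7 out of the numerator and denominator: v_7(2009) = 2. Step 2 — apply |x|_p = p^{-v_p(x)} = 7^{-2} = 1/49.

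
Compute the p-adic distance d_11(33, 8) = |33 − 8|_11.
d_11(33, 8) = 1

Step 1 — x − y = 33 − 8 = 25. Step 2 — v_11(25) = 0 (factor: 25 = (11^0 · 25); the sign does not affect v_p). Step 3 — |x − y|_11 = 11^{0} = 1.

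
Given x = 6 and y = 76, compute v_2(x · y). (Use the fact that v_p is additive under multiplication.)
v_2(456) = 3

v_p(x) = 1 (factor: 6 = 2^1 · 3); v_p(y) = 2 (factor: 76 = 2^2 · 19). Additivity: v_p(xy) = v_p(x) + v_p(y) = 1 + 2 = 3. (Direct check: xy = 456 = 2^3 · (57).)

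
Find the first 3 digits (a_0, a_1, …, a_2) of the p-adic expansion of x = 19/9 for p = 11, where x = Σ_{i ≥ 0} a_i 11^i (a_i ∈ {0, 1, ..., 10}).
(a_0, …, a_2) = (7, 2, 1)

v_11(19/9) = 0 (numerator and denominator both coprime to 11), so x ∈ ℤ_11^×. Compute digits iteratively via a_i = x_i mod 11, x_{i+1} = (x_i − a_i)/11, with x_0 = x:
  x_0 = 19/9;  a_0 = 7;  x_1 = (x_0 − 7)/11 = -4/9
  x_1 = -4/9;  a_1 = 2;  x_2 = (x_1 − 2)/11 = -2/9
  x_2 = -2/9;  a_2 = 1;  x_3 = (x_2 − 1)/11 = -1/9
Digits: (7, 2, 1).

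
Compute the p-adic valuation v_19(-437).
v_19(-437) = 1

v_19(n) is the largest exponent k such that 19^k divides n. Factor out: -437 = -19^1 · 23. (Sign doesn't affect v_p.) So v_19(-437) = 1.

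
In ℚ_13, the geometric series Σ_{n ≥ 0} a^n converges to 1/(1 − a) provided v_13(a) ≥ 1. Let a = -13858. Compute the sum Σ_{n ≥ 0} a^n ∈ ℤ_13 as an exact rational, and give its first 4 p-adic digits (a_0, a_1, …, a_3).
Σ a^n = 1/(1 − a) = 1/13859;  first 4 digits = (1, 0, 9, 6)

v_13(a) = 2 ≥ 1, so the series converges in ℤ_13 to 1/(1 − a) = 1/(1 − (-13858)) = 1/13859. Expand this rational in ℤ_13: compute digits iteratively via d_i = x_i mod 13, x_{i+1} = (x_i − d_i)/13. The first 4 digits are (1, 0, 9, 6).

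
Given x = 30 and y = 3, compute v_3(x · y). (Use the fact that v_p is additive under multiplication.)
v_3(90) = 2

v_p(x) = 1 (factor: 30 = 3^1 · 10); v_p(y) = 1 (factor: 3 = 3^1 · 1). Additivity: v_p(xy) = v_p(x) + v_p(y) = 1 + 1 = 2. (Direct check: xy = 90 = 3^2 · (10).)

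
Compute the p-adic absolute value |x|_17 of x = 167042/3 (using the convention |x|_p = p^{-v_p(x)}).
|167042/3|_17 = 1/83521

Step 1 — compute v_17(x) by factoring powers of 17 out of the numerator and denominator: v_17(167042/3) = 4. Step 2 — apply |x|_p = p^{-v_p(x)} = 17^{-4} = 1/83521.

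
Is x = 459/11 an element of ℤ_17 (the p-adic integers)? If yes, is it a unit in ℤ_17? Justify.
x ∈ ℤ_17 but not a unit; v_17(x) = 1 > 0

ℤ_17 = {x ∈ ℚ_17 : v_17(x) ≥ 0} and ℤ_17^× = {x ∈ ℤ_17 : v_17(x) = 0}. Here v_17(459/11) = v_17(num) − v_17(den) = 1; compare against these criteria.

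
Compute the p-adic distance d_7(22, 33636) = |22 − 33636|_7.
d_7(22, 33636) = 1/16807

Step 1 — x − y = 22 − 33636 = -33614. Step 2 — v_7(-33614) = 5 (factor: -33614 = −(7^5 · 2); the sign does not affect v_p). Step 3 — |x − y|_7 = 7^{-5} = 1/16807.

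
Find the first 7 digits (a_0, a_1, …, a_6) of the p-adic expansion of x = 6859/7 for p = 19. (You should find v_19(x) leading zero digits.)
(a_0, …, a_6) = (0, 0, 0, 11, 13, 2, 8)

v_19(6859/7) = 3, so a_0 = ... = a_2 = 0. Factor out: x = 19^3 · u with u = 1/7 a unit in ℤ_19. Expand u iteratively via a_{v+i} = u_i mod 19, u_{i+1} = (u_i − a_{v+i})/19:
  u_0 = 1/7;  a_3 = 11;  u_1 = (u_0 − 11)/19 = -4/7
  u_1 = -4/7;  a_4 = 13;  u_2 = (u_1 − 13)/19 = -5/7
  u_2 = -5/7;  a_5 = 2;  u_3 = (u_2 − 2)/19 = -1/7
  u_3 = -1/7;  a_6 = 8;  u_4 = (u_3 − 8)/19 = -3/7
Digits: (0, 0, 0, 11, 13, 2, 8).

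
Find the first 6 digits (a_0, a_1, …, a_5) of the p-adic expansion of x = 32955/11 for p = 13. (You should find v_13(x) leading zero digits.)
(a_0, …, a_5) = (0, 0, 0, 12, 11, 5)

v_13(32955/11) = 3, so a_0 = ... = a_2 = 0. Factor out: x = 13^3 · u with u = 15/11 a unit in ℤ_13. Expand u iteratively via a_{v+i} = u_i mod 13, u_{i+1} = (u_i − a_{v+i})/13:
  u_0 = 15/11;  a_3 = 12;  u_1 = (u_0 − 12)/13 = -9/11
  u_1 = -9/11;  a_4 = 11;  u_2 = (u_1 − 11)/13 = -10/11
  u_2 = -10/11;  a_5 = 5;  u_3 = (u_2 − 5)/13 = -5/11
Digits: (0, 0, 0, 12, 11, 5).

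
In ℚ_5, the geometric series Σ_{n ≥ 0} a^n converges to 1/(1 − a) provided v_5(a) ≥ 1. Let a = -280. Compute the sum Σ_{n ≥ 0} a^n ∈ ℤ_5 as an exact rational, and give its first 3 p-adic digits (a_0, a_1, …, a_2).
Σ a^n = 1/(1 − a) = 1/281;  first 3 digits = (1, 4, 4)

v_5(a) = 1 ≥ 1, so the series converges in ℤ_5 to 1/(1 − a) = 1/(1 − (-280)) = 1/281. Expand this rational in ℤ_5: compute digits iteratively via d_i = x_i mod 5, x_{i+1} = (x_i − d_i)/5. The first 3 digits are (1, 4, 4).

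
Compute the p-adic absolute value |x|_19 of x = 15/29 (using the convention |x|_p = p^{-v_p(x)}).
|15/29|_19 = 1

Step 1 — compute v_19(x) by factoring powers of 19 out of the numerator and denominator: v_19(15/29) = 0. Step 2 — apply |x|_p = p^{-v_p(x)} = 19^{0} = 1.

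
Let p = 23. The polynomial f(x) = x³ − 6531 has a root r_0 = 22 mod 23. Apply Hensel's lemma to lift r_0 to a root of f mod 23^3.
r_2 = 7290 (mod 12167)

Hensel: r_{i+1} = r_i − f(r_i)/f′(r_i) mod 23^{i+2}, where f′(x) = 3x². Iterate:
  r_0 = 22 (mod 23)
  r_1 = 413 (mod 529)
  r_2 = 7290 (mod 12167)
Final: r = 7290 with f(r) ≡ 0 mod 23^3.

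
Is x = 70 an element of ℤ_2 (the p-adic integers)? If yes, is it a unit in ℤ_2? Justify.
x ∈ ℤ_2 but not a unit; v_2(x) = 1 > 0

ℤ_2 = {x ∈ ℚ_2 : v_2(x) ≥ 0} and ℤ_2^× = {x ∈ ℤ_2 : v_2(x) = 0}. Here v_2(70) = v_2(num) − v_2(den) = 1; compare against these criteria.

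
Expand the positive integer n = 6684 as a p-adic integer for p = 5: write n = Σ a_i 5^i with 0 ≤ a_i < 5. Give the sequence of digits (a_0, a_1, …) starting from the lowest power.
(a_0, a_1, …) = (4, 1, 2, 3, 0, 2)

Repeated division by 5 gives the digits low-to-high: 6684 = 4 + 1·5^1 + 2·5^2 + 3·5^3 + 2·5^5. Digit sequence: (4, 1, 2, 3, 0, 2).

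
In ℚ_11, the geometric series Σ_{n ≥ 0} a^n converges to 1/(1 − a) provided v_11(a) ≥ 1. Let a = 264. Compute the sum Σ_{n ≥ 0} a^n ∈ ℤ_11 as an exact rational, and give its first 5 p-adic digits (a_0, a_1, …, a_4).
Σ a^n = 1/(1 − a) = -1/263;  first 5 digits = (1, 2, 6, 5, 1)

v_11(a) = 1 ≥ 1, so the series converges in ℤ_11 to 1/(1 − a) = 1/(1 − 264) = -1/263. Expand this rational in ℤ_11: compute digits iteratively via d_i = x_i mod 11, x_{i+1} = (x_i − d_i)/11. The first 5 digits are (1, 2, 6, 5, 1).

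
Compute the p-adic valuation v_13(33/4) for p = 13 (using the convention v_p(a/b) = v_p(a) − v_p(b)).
v_13(33/4) = 0

Factor powers of 13 from the numerator and denominator of the reduced fraction: 33 = 13^0 · 33 and 4 = 13^0 · 4. Apply v_p(a/b) = v_p(a) − v_p(b): v_13(33/4) = 0 − 0 = 0.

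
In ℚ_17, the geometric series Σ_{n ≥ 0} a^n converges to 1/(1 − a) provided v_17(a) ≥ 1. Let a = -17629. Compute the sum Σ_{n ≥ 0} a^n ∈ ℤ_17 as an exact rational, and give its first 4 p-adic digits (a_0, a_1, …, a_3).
Σ a^n = 1/(1 − a) = 1/17630;  first 4 digits = (1, 0, 7, 13)

v_17(a) = 2 ≥ 1, so the series converges in ℤ_17 to 1/(1 − a) = 1/(1 − (-17629)) = 1/17630. Expand this rational in ℤ_17: compute digits iteratively via d_i = x_i mod 17, x_{i+1} = (x_i − d_i)/17. The first 4 digits are (1, 0, 7, 13).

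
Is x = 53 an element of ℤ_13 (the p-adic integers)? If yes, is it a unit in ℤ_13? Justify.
x ∈ ℤ_13^× (unit); v_13(x) = 0

ℤ_13 = {x ∈ ℚ_13 : v_13(x) ≥ 0} and ℤ_13^× = {x ∈ ℤ_13 : v_13(x) = 0}. Here v_13(53) = v_13(num) − v_13(den) = 0; compare against these criteria.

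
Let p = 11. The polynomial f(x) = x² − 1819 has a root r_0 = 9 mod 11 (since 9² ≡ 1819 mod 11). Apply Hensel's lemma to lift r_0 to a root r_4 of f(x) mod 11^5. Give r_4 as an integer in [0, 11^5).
r_4 = 83730 (mod 161051)

Hensel's recurrence: r_{i+1} = r_i − f(r_i)·(f′(r_i))^{-1} mod 11^{i+2}, with f′(x) = 2x. Iterate:
  r_0 = 9 (mod 11)
  r_1 = 119 (mod 121)
  r_2 = 1208 (mod 1331)
  r_3 = 10525 (mod 14641)
  r_4 = 83730 (mod 161051)
Final: r_4 = 83730, and one checks f(r_4) ≡ 0 mod 11^5.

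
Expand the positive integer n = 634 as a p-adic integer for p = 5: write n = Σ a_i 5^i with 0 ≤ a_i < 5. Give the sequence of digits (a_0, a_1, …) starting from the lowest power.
(a_0, a_1, …) = (4, 1, 0, 0, 1)

Repeated division by 5 gives the digits low-to-high: 634 = 4 + 1·5^1 + 1·5^4. Digit sequence: (4, 1, 0, 0, 1).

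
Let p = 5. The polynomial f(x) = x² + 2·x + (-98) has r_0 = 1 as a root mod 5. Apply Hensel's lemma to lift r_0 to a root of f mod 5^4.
r_3 = 456 (mod 625)

Hensel: r_{i+1} = r_i − f(r_i)·(f′(r_i))^{-1} mod 5^{i+2}, f′(x) = 2x + 2. Iterate:
  r_0 = 1 (mod 5)
  r_1 = 6 (mod 25)
  r_2 = 81 (mod 125)
  r_3 = 456 (mod 625)
Final: r = 456 satisfies f(r) ≡ 0 mod 5^4.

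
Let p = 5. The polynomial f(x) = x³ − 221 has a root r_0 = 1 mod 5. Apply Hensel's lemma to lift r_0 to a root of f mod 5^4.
r_3 = 391 (mod 625)

Hensel: r_{i+1} = r_i − f(r_i)/f′(r_i) mod 5^{i+2}, where f′(x) = 3x². Iterate:
  r_0 = 1 (mod 5)
  r_1 = 16 (mod 25)
  r_2 = 16 (mod 125)
  r_3 = 391 (mod 625)
Final: r = 391 with f(r) ≡ 0 mod 5^4.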